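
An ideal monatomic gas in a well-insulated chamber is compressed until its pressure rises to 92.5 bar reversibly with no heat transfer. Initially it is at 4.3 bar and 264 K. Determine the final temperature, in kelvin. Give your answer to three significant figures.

Adiabatic: T₂/T₁ = (P₂/P₁)^((γ−1)/γ).
For a monatomic ideal gas γ = 5/3, so (γ−1)/γ = 2/5.
T₂ = 264 × (92.5/4.3)^(2/5) = 900.9 K.

T₂ ≈ 901 K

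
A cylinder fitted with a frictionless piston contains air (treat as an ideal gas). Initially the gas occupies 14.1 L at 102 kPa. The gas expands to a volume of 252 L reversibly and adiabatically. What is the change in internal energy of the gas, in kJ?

γ = 7/5 for a diatomic ideal gas.
P₂ = P₁(V₁/V₂)^γ = 102×(14.1/252)^(7/5) = 1.801 kPa.
For a reversible adiabat, W_by_gas = (P₁V₁ − P₂V₂)/(γ−1).
W_by = (102000×0.0141 − 1801×0.252) / (2/5) = 2461 J.
Q = 0 ⇒ ΔU = −W_by = -2461 J.

ΔU ≈ -2.46 kJ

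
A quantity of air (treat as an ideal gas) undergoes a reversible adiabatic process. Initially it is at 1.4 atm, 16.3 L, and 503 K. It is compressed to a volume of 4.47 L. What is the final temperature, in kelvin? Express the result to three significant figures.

T₂ ≈ 844 K

Adiabatic: T₁V₁^(γ−1) = T₂V₂^(γ−1) ⇒ T₂ = T₁ (V₁/V₂)^(γ−1).
γ = 7/5 for a diatomic ideal gas.
T₂ = 503 × (16.3/4.47)^(2/5) = 844 K.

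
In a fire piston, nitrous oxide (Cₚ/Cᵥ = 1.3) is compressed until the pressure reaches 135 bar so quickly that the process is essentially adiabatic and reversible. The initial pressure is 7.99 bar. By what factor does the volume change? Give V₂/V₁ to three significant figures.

V₂/V₁ ≈ 0.114

From PV^γ = const, V₂/V₁ = (P₁/P₂)^(1/γ).
V₂/V₁ = (7.99/135)^(0.769) = 0.1136.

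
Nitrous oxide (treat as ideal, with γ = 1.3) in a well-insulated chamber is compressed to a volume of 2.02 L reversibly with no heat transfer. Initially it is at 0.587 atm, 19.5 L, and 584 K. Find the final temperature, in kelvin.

Adiabatic: T₁V₁^(γ−1) = T₂V₂^(γ−1) ⇒ T₂ = T₁ (V₁/V₂)^(γ−1).
T₂ = 584 × (19.5/2.02)^(0.3) = 1153 K.

T₂ ≈ 1150 K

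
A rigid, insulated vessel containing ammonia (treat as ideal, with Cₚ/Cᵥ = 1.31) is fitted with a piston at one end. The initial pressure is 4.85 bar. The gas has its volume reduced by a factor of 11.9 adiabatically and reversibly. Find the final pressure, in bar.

P₂ ≈ 124 bar

Adiabatic: P₁V₁^γ = P₂V₂^γ ⇒ P₂ = P₁ (V₁/V₂)^γ.
P₂ = 4.85 × 11.9^(1.31) = 124.4 bar.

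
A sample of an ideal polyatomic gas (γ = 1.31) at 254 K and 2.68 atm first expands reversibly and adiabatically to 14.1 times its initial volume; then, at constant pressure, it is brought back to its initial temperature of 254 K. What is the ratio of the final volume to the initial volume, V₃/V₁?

Adiabatic step: V₂/V₁ = 14.1; T₂ = T₁·(1/14.1)^(0.31) = 111.8 K.
Isobaric step: V₃/V₂ = T₃/T₂ = 254/111.8.
V₃/V₁ = (V₂/V₁)(V₃/V₂) = 14.1 × (254/111.8) = 32.02.

V₃/V₁ ≈ 32.0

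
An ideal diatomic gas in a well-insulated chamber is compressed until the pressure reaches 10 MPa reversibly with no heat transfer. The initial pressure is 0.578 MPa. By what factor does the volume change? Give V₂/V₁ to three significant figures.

From PV^γ = const, V₂/V₁ = (P₁/P₂)^(1/γ).
For a diatomic ideal gas γ = 7/5.
V₂/V₁ = (0.578/10)^(5/7) = 0.1305.

V₂/V₁ ≈ 0.131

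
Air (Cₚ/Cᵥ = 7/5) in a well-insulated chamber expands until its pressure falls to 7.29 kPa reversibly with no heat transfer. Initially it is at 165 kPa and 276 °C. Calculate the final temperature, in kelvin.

Along an adiabat T P^((1−γ)/γ) is constant, so T₂ = T₁ (P₂/P₁)^((γ−1)/γ).
T₁ = 276 °C = 549.1 K.
T₂ = 549.1 × (7.29/165)^(2/7) = 225.2 K.

T₂ ≈ 225 K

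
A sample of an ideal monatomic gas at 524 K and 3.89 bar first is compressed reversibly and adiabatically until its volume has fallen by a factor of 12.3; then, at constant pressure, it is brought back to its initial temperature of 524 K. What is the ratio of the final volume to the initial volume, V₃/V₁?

V₃/V₁ ≈ 0.0153

For a monatomic ideal gas γ = 5/3.
Adiabatic step: V₂/V₁ = 0.0813; T₂ = T₁·12.3^(2/3) = 2792 K.
Isobaric step: V₃/V₂ = T₃/T₂ = 524/2792.
V₃/V₁ = (V₂/V₁)(V₃/V₂) = 0.0813 × (524/2792) = 0.01526.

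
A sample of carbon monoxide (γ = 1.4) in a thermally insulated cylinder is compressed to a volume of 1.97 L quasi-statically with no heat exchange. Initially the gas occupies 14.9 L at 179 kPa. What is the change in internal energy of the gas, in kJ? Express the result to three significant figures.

P₂ = P₁(V₁/V₂)^γ = 179×(14.9/1.97)^(1.4) = 3041 kPa.
For a reversible adiabat, W_by_gas = (P₁V₁ − P₂V₂)/(γ−1).
W_by = (179000×0.0149 − 3.041×10^6×0.00197) / (0.4) = -8311 J.
Q = 0 ⇒ ΔU = −W_by = 8311 J.

ΔU ≈ 8.31 kJ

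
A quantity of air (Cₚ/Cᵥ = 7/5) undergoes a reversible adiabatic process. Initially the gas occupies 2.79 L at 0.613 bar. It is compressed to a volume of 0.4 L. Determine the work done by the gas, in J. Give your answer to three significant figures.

W ≈ -502 J

P₂ = P₁(V₁/V₂)^γ = 0.613×(2.79/0.4)^(7/5) = 9.299 bar.
For a reversible adiabat, W_by_gas = (P₁V₁ − P₂V₂)/(γ−1).
W_by = (61300×0.00279 − 929900×0.0004) / (2/5) = -502.3 J.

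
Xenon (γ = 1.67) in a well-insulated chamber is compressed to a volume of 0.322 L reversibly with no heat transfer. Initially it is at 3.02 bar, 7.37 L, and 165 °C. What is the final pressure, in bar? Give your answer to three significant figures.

P₂ ≈ 563 bar

Adiabatic: P₁V₁^γ = P₂V₂^γ ⇒ P₂ = P₁ (V₁/V₂)^γ.
P₂ = 3.02 × (7.37/0.322)^(1.67) = 563.1 bar.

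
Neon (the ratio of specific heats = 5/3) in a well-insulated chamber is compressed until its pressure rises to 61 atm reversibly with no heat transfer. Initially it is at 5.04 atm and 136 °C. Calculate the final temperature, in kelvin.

Adiabatic: T₂/T₁ = (P₂/P₁)^((γ−1)/γ).
T₁ = 136 °C = 409.1 K.
T₂ = 409.1 × (61/5.04)^(2/5) = 1109 K.

T₂ ≈ 1110 K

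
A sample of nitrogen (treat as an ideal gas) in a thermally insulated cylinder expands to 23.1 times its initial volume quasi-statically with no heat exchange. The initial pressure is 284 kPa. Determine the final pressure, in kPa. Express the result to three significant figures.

P₂ ≈ 3.50 kPa

Adiabatic: P₁V₁^γ = P₂V₂^γ ⇒ P₂ = P₁ (V₁/V₂)^γ.
For a diatomic ideal gas γ = 7/5.
P₂ = 284 × (1/23.1)^(7/5) = 3.502 kPa.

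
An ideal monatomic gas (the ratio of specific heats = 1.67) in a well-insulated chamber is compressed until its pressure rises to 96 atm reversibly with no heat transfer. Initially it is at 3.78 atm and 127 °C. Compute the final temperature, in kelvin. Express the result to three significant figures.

T₂ ≈ 1460 K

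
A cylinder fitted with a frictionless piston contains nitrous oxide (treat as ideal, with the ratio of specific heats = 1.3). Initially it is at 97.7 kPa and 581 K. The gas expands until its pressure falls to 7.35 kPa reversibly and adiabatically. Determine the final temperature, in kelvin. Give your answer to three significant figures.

Along an adiabat T P^((1−γ)/γ) is constant, so T₂ = T₁ (P₂/P₁)^((γ−1)/γ).
T₂ = 581 × (7.35/97.7)^(0.231) = 319.8 K.

T₂ ≈ 320 K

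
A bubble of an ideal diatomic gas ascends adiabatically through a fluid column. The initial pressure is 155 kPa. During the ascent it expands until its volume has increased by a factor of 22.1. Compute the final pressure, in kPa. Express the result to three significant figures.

Adiabatic: P₁V₁^γ = P₂V₂^γ ⇒ P₂ = P₁ (V₁/V₂)^γ.
For a diatomic ideal gas γ = 7/5.
P₂ = 155 × (1/22.1)^(7/5) = 2.033 kPa.

P₂ ≈ 2.03 kPa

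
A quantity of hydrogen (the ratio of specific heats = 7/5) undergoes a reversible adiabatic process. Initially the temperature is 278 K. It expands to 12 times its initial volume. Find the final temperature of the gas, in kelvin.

T₂ ≈ 103 K

For a reversible adiabat TV^(γ−1) is constant, so T₂ = T₁ (V₁/V₂)^(γ−1).
T₂ = 278 × (1/12)^(2/5) = 102.9 K.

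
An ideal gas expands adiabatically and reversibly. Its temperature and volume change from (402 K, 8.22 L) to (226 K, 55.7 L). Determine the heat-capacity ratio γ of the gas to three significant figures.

γ ≈ 1.30

TV^(γ−1) = const ⇒ γ − 1 = ln(T₂/T₁) / ln(V₁/V₂).
γ = 1 + ln(226/402) / ln(8.22/55.7) = 1.301.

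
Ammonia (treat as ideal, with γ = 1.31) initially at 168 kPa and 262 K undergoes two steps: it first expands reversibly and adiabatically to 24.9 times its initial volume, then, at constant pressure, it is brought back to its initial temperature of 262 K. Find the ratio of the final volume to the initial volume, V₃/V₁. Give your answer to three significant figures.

Adiabatic step: V₂/V₁ = 24.9; T₂ = T₁·(1/24.9)^(0.31) = 96.71 K.
Isobaric step: V₃/V₂ = T₃/T₂ = 262/96.71.
V₃/V₁ = (V₂/V₁)(V₃/V₂) = 24.9 × (262/96.71) = 67.46.

V₃/V₁ ≈ 67.5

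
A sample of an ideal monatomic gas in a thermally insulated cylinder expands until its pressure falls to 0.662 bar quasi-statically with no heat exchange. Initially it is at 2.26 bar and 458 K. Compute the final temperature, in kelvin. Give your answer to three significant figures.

T₂ ≈ 280 K

Along an adiabat T P^((1−γ)/γ) is constant, so T₂ = T₁ (P₂/P₁)^((γ−1)/γ).
For a monatomic ideal gas γ = 5/3, so (γ−1)/γ = 2/5.
T₂ = 458 × (0.662/2.26)^(2/5) = 280.3 K.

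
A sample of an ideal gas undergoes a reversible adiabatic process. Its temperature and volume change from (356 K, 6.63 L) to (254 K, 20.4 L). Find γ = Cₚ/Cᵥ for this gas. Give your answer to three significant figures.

TV^(γ−1) = const ⇒ γ − 1 = ln(T₂/T₁) / ln(V₁/V₂).
γ = 1 + ln(254/356) / ln(6.63/20.4) = 1.3.

γ ≈ 1.30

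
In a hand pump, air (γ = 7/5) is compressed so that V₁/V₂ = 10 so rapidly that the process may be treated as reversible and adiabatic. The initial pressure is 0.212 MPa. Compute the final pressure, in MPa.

Adiabatic: P₁V₁^γ = P₂V₂^γ ⇒ P₂ = P₁ (V₁/V₂)^γ.
P₂ = 0.212 × 10^(7/5) = 5.325 MPa.

P₂ ≈ 5.33 MPa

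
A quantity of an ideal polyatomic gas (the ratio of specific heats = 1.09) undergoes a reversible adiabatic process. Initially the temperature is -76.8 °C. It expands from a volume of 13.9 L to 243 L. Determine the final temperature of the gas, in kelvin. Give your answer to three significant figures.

For a reversible adiabat TV^(γ−1) is constant, so T₂ = T₁ (V₁/V₂)^(γ−1).
T₁ = -76.8 °C = 196.3 K.
T₂ = 196.3 × (13.9/243)^(0.09) = 151.8 K.

T₂ ≈ 152 K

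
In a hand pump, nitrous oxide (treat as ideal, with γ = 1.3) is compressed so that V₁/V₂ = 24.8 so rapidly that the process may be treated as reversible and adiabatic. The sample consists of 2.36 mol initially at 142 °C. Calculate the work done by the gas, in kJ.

For a reversible adiabat TV^(γ−1) is constant, so T₂ = T₁ (V₁/V₂)^(γ−1).
T₁ = 142 °C = 415.1 K.
T₂ = 415.1 × 24.8^(0.3) = 1088 K.
Q = 0, so ΔU = W_on_gas = nCᵥΔT with Cᵥ = R/(γ−1) = 27.71 J/(mol·K).
ΔU = 2.36 × 27.71 × (1088 − 415.1) = 43990 J.
Work done by the gas = −ΔU = -43990 J.

W ≈ -44.0 kJ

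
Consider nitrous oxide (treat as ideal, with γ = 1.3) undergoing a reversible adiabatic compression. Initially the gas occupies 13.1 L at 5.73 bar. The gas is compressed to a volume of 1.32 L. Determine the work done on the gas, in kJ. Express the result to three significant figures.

P₂ = P₁(V₁/V₂)^γ = 5.73×(13.1/1.32)^(1.3) = 113.2 bar.
For a reversible adiabat, W_by_gas = (P₁V₁ − P₂V₂)/(γ−1).
W_by = (573000×0.0131 − 1.132×10^7×0.00132) / (0.3) = -24790 J.
W_on_gas = −W_by = 24790 J.

W ≈ 24.8 kJ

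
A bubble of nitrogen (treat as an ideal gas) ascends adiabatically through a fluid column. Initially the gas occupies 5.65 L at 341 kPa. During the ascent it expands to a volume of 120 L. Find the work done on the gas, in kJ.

γ = 7/5 for a diatomic ideal gas.
P₂ = P₁(V₁/V₂)^γ = 341×(5.65/120)^(7/5) = 4.729 kPa.
For a reversible adiabat, W_by_gas = (P₁V₁ − P₂V₂)/(γ−1).
W_by = (341000×0.00565 − 4729×0.12) / (2/5) = 3398 J.
W_on_gas = −W_by = -3398 J.

W ≈ -3.40 kJ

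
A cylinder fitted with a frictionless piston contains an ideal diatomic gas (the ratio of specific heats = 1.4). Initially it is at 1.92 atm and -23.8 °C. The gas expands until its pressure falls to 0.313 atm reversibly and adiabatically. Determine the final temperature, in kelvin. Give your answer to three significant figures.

T₂ ≈ 149 K

Along an adiabat T P^((1−γ)/γ) is constant, so T₂ = T₁ (P₂/P₁)^((γ−1)/γ).
T₁ = -23.8 °C = 249.3 K.
T₂ = 249.3 × (0.313/1.92)^(0.286) = 148.5 K.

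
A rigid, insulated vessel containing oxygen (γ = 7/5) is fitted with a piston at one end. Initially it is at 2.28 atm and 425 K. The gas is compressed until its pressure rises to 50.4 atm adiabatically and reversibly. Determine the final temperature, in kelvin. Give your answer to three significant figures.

T₂ ≈ 1030 K

Adiabatic: T₂/T₁ = (P₂/P₁)^((γ−1)/γ).
T₂ = 425 × (50.4/2.28)^(2/7) = 1029 K.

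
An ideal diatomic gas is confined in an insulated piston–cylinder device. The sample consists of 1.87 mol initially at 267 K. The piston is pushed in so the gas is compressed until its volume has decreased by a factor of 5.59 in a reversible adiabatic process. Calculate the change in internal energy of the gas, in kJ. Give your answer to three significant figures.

Adiabatic: T₁V₁^(γ−1) = T₂V₂^(γ−1) ⇒ T₂ = T₁ (V₁/V₂)^(γ−1).
γ = 7/5 for a diatomic ideal gas, so γ−1 = 2/5.
T₂ = 267 × 5.59^(2/5) = 531.5 K.
Q = 0, so ΔU = W_on_gas = nCᵥΔT with Cᵥ = R/(γ−1) = 20.79 J/(mol·K).
ΔU = 1.87 × 20.79 × (531.5 − 267) = 10280 J.

ΔU ≈ 10.3 kJ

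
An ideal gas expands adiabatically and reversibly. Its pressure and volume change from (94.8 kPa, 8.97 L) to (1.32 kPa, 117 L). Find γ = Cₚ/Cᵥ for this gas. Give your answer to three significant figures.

PV^γ = const ⇒ γ = ln(P₂/P₁) / ln(V₁/V₂).
γ = ln(1.32/94.8) / ln(8.97/117) = 1.664.

γ ≈ 1.66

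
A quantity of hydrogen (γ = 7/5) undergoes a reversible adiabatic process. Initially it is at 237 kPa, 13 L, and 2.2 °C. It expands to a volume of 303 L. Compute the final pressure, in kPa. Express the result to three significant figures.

Adiabatic: P₁V₁^γ = P₂V₂^γ ⇒ P₂ = P₁ (V₁/V₂)^γ.
P₂ = 237 × (13/303)^(7/5) = 2.886 kPa.

P₂ ≈ 2.89 kPa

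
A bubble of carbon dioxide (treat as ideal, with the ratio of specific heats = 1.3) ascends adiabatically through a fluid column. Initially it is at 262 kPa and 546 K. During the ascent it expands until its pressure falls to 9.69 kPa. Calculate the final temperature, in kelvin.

T₂ ≈ 255 K

Adiabatic: T₂/T₁ = (P₂/P₁)^((γ−1)/γ).
T₂ = 546 × (9.69/262)^(0.231) = 255.1 K.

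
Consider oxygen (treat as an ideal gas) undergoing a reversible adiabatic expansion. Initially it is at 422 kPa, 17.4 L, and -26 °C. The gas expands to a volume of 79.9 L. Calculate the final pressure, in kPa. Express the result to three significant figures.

P₂ ≈ 49.9 kPa

Adiabatic: P₁V₁^γ = P₂V₂^γ ⇒ P₂ = P₁ (V₁/V₂)^γ.
γ = 7/5 for a diatomic ideal gas.
P₂ = 422 × (17.4/79.9)^(7/5) = 49.95 kPa.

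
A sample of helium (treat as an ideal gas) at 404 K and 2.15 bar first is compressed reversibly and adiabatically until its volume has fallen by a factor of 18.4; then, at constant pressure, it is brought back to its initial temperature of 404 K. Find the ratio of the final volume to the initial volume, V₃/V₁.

For a monatomic ideal gas γ = 5/3.
Adiabatic step: V₂/V₁ = 0.05435; T₂ = T₁·18.4^(2/3) = 2816 K.
Isobaric step: V₃/V₂ = T₃/T₂ = 404/2816.
V₃/V₁ = (V₂/V₁)(V₃/V₂) = 0.05435 × (404/2816) = 0.007798.

V₃/V₁ ≈ 0.00780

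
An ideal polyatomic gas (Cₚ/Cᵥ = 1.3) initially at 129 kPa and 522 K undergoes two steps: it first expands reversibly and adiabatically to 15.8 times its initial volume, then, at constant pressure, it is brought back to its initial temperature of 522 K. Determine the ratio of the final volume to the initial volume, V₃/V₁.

Adiabatic step: V₂/V₁ = 15.8; T₂ = T₁·(1/15.8)^(0.3) = 228.1 K.
Isobaric step: V₃/V₂ = T₃/T₂ = 522/228.1.
V₃/V₁ = (V₂/V₁)(V₃/V₂) = 15.8 × (522/228.1) = 36.16.

V₃/V₁ ≈ 36.2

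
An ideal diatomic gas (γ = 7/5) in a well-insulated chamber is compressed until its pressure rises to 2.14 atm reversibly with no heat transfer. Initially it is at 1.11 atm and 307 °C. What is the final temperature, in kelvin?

T₂ ≈ 700 K

Along an adiabat T P^((1−γ)/γ) is constant, so T₂ = T₁ (P₂/P₁)^((γ−1)/γ).
T₁ = 307 °C = 580.1 K.
T₂ = 580.1 × (2.14/1.11)^(2/7) = 699.8 K.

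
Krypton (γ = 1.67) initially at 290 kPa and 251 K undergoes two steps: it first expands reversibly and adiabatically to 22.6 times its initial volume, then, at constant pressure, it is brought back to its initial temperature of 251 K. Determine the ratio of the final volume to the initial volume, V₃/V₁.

Adiabatic step: V₂/V₁ = 22.6; T₂ = T₁·(1/22.6)^(0.67) = 31.08 K.
Isobaric step: V₃/V₂ = T₃/T₂ = 251/31.08.
V₃/V₁ = (V₂/V₁)(V₃/V₂) = 22.6 × (251/31.08) = 182.5.

V₃/V₁ ≈ 183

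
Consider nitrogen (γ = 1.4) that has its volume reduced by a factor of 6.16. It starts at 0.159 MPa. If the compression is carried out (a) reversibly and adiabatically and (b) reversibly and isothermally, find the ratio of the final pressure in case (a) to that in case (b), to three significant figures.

Isothermal: P_b = P₁(V₁/V₂) = 0.159×6.16.
Adiabatic: P_a = P₁(V₁/V₂)^γ = 0.159×6.16^(1.4).
P_a/P_b = (V₁/V₂)^(γ−1) = 6.16^(0.4) = 2.069.

P_adiabatic / P_isothermal ≈ 2.07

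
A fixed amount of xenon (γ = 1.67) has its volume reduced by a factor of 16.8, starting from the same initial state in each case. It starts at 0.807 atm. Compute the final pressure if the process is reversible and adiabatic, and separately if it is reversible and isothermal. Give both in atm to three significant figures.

adiabatic: 89.8 atm; isothermal: 13.6 atm

Isothermal: P₂ = P₁(V₁/V₂) = 0.807×16.8 = 13.56 atm.
Adiabatic: P₂ = P₁(V₁/V₂)^γ = 0.807×16.8^(1.67) = 89.77 atm.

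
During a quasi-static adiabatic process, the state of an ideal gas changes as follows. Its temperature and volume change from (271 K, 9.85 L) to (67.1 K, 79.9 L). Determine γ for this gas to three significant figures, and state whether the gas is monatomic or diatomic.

γ ≈ 1.67; monatomic

TV^(γ−1) = const ⇒ γ − 1 = ln(T₂/T₁) / ln(V₁/V₂).
γ = 1 + ln(67.1/271) / ln(9.85/79.9) = 1.667.
γ ≈ 1.67 is close to 5/3, so the gas is monatomic.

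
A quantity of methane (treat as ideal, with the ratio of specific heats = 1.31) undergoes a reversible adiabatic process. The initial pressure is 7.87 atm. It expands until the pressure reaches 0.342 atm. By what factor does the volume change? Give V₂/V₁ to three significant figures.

From PV^γ = const, V₂/V₁ = (P₁/P₂)^(1/γ).
V₂/V₁ = (7.87/0.342)^(0.763) = 10.96.

V₂/V₁ ≈ 11.0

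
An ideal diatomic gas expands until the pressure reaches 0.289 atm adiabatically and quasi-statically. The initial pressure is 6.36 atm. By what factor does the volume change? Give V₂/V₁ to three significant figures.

From PV^γ = const, V₂/V₁ = (P₁/P₂)^(1/γ).
For a diatomic ideal gas γ = 7/5.
V₂/V₁ = (6.36/0.289)^(5/7) = 9.099.

V₂/V₁ ≈ 9.10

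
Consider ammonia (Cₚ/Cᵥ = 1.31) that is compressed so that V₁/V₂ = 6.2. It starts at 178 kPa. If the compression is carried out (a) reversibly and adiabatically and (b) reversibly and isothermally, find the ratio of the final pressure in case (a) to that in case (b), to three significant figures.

P_adiabatic / P_isothermal ≈ 1.76

Isothermal: P_b = P₁(V₁/V₂) = 178×6.2.
Adiabatic: P_a = P₁(V₁/V₂)^γ = 178×6.2^(1.31).
P_a/P_b = (V₁/V₂)^(γ−1) = 6.2^(0.31) = 1.761.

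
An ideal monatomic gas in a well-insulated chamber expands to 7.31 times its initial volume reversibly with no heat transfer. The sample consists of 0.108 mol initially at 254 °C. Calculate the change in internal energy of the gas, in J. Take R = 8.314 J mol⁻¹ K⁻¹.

For a reversible adiabat TV^(γ−1) is constant, so T₂ = T₁ (V₁/V₂)^(γ−1).
γ = 5/3 for a monatomic ideal gas, so γ−1 = 2/3.
T₁ = 254 °C = 527.1 K.
T₂ = 527.1 × (1/7.31)^(2/3) = 140 K.
Q = 0, so ΔU = W_on_gas = nCᵥΔT with Cᵥ = R/(γ−1) = 12.47 J/(mol·K).
ΔU = 0.108 × 12.47 × (140 − 527.1) = -521.5 J.

ΔU ≈ -522 J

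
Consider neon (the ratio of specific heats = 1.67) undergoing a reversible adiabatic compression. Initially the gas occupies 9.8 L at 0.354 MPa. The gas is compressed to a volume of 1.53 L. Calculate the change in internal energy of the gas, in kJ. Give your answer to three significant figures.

ΔU ≈ 12.8 kJ

P₂ = P₁(V₁/V₂)^γ = 0.354×(9.8/1.53)^(1.67) = 7.869 MPa.
For a reversible adiabat, W_by_gas = (P₁V₁ − P₂V₂)/(γ−1).
W_by = (354000×0.0098 − 7.869×10^6×0.00153) / (0.67) = -12790 J.
Q = 0 ⇒ ΔU = −W_by = 12790 J.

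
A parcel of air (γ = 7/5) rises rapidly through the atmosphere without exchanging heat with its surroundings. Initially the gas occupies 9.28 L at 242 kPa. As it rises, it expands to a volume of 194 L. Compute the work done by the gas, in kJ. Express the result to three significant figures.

W ≈ 3.95 kJ

P₂ = P₁(V₁/V₂)^γ = 242×(9.28/194)^(7/5) = 3.431 kPa.
For a reversible adiabat, W_by_gas = (P₁V₁ − P₂V₂)/(γ−1).
W_by = (242000×0.00928 − 3431×0.194) / (2/5) = 3950 J.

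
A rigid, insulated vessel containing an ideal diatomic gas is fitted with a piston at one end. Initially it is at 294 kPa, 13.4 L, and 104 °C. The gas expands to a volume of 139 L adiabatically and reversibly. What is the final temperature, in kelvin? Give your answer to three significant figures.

T₂ ≈ 148 K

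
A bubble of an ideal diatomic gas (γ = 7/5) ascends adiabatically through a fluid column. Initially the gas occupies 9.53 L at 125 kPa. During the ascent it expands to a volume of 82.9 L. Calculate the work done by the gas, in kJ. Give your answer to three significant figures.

W ≈ 1.72 kJ

P₂ = P₁(V₁/V₂)^γ = 125×(9.53/82.9)^(7/5) = 6.049 kPa.
For a reversible adiabat, W_by_gas = (P₁V₁ − P₂V₂)/(γ−1).
W_by = (125000×0.00953 − 6049×0.0829) / (2/5) = 1725 J.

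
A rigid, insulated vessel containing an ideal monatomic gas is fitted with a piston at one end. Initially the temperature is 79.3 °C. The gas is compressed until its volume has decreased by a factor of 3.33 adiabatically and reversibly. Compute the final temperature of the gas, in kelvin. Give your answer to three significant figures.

For a reversible adiabat TV^(γ−1) is constant, so T₂ = T₁ (V₁/V₂)^(γ−1).
For a monatomic ideal gas γ = 5/3, so γ−1 = 2/3.
T₁ = 79.3 °C = 352.4 K.
T₂ = 352.4 × 3.33^(2/3) = 785.9 K.

T₂ ≈ 786 K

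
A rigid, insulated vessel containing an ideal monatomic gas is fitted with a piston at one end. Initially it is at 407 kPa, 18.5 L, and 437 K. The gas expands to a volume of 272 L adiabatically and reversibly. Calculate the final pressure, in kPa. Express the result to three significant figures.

P₂ ≈ 4.61 kPa

Adiabatic: P₁V₁^γ = P₂V₂^γ ⇒ P₂ = P₁ (V₁/V₂)^γ.
γ = 5/3 for a monatomic ideal gas.
P₂ = 407 × (18.5/272)^(5/3) = 4.612 kPa.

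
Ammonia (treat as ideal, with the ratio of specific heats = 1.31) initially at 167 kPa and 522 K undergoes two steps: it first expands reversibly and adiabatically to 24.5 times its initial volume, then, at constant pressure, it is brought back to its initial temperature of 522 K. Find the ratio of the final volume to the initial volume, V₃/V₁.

V₃/V₁ ≈ 66.0

Adiabatic step: V₂/V₁ = 24.5; T₂ = T₁·(1/24.5)^(0.31) = 193.7 K.
Isobaric step: V₃/V₂ = T₃/T₂ = 522/193.7.
V₃/V₁ = (V₂/V₁)(V₃/V₂) = 24.5 × (522/193.7) = 66.04.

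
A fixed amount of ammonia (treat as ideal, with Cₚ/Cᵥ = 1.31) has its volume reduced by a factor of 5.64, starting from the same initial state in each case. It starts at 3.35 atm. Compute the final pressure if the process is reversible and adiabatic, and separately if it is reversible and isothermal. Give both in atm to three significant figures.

Isothermal: P₂ = P₁(V₁/V₂) = 3.35×5.64 = 18.89 atm.
Adiabatic: P₂ = P₁(V₁/V₂)^γ = 3.35×5.64^(1.31) = 32.3 atm.

adiabatic: 32.3 atm; isothermal: 18.9 atm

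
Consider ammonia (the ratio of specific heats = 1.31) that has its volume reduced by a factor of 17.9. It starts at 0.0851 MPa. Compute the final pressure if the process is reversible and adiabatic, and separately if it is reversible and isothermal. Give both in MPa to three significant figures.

Isothermal: P₂ = P₁(V₁/V₂) = 0.0851×17.9 = 1.523 MPa.
Adiabatic: P₂ = P₁(V₁/V₂)^γ = 0.0851×17.9^(1.31) = 3.725 MPa.

adiabatic: 3.73 MPa; isothermal: 1.52 MPa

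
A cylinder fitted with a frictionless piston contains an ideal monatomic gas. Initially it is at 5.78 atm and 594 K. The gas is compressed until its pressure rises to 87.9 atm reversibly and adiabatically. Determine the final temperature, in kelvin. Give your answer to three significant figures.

T₂ ≈ 1760 K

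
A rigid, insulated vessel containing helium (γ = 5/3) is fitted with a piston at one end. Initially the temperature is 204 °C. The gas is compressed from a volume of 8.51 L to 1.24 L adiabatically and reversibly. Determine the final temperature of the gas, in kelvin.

T₂ ≈ 1720 K

Adiabatic: T₁V₁^(γ−1) = T₂V₂^(γ−1) ⇒ T₂ = T₁ (V₁/V₂)^(γ−1).
T₁ = 204 °C = 477.1 K.
T₂ = 477.1 × (8.51/1.24)^(2/3) = 1723 K.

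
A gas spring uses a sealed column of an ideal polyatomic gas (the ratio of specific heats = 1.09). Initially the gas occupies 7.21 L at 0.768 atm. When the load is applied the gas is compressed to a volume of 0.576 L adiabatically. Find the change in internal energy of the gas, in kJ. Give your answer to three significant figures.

ΔU ≈ 1.59 kJ

P₂ = P₁(V₁/V₂)^γ = 0.768×(7.21/0.576)^(1.09) = 12.07 atm.
For a reversible adiabat, W_by_gas = (P₁V₁ − P₂V₂)/(γ−1).
W_by = (77820×0.00721 − 1.223×10^6×0.000576) / (0.09) = -1592 J.
Q = 0 ⇒ ΔU = −W_by = 1592 J.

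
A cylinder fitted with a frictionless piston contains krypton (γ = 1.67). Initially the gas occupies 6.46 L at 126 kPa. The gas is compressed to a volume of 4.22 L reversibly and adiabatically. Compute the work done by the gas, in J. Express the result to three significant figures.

P₂ = P₁(V₁/V₂)^γ = 126×(6.46/4.22)^(1.67) = 256.6 kPa.
For a reversible adiabat, W_by_gas = (P₁V₁ − P₂V₂)/(γ−1).
W_by = (126000×0.00646 − 256600×0.00422) / (0.67) = -401.1 J.

W ≈ -401 J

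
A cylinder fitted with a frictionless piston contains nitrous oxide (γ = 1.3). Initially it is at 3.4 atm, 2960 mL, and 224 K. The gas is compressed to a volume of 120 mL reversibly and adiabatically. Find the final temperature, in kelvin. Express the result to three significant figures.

T₂ ≈ 586 K

Adiabatic: T₁V₁^(γ−1) = T₂V₂^(γ−1) ⇒ T₂ = T₁ (V₁/V₂)^(γ−1).
T₂ = 224 × (2960/120)^(0.3) = 586 K.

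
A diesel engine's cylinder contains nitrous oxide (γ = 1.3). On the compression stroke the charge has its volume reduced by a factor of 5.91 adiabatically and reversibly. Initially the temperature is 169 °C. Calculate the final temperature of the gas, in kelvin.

T₂ ≈ 753 K

Adiabatic: T₁V₁^(γ−1) = T₂V₂^(γ−1) ⇒ T₂ = T₁ (V₁/V₂)^(γ−1).
T₁ = 169 °C = 442.1 K.
T₂ = 442.1 × 5.91^(0.3) = 753.4 K.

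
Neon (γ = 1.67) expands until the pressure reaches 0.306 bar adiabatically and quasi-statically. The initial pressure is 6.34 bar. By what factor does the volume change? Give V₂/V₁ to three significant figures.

V₂/V₁ ≈ 6.14

From PV^γ = const, V₂/V₁ = (P₁/P₂)^(1/γ).
V₂/V₁ = (6.34/0.306)^(0.599) = 6.141.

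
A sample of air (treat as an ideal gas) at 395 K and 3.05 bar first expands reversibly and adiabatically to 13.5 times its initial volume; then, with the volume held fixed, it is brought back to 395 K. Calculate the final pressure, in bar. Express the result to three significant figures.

P₃ ≈ 0.226 bar

For a diatomic ideal gas γ = 7/5.
Adiabatic step (PV^γ = const): P₂ = 3.05×(1/13.5)^(7/5) = 0.07977 bar; T₂ = 395×(1/13.5)^(2/5) = 139.5 K.
Isochoric: P₃ = P₂(T₃/T₂) = 0.07977 × (395/139.5) = 0.2259 bar.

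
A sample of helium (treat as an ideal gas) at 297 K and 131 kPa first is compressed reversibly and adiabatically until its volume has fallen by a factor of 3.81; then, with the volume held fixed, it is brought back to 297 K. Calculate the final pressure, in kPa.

P₃ ≈ 499 kPa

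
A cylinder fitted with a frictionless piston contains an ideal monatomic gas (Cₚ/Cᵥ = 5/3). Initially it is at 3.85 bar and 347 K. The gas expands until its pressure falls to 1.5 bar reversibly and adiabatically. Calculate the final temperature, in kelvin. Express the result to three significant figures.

Along an adiabat T P^((1−γ)/γ) is constant, so T₂ = T₁ (P₂/P₁)^((γ−1)/γ).
T₂ = 347 × (1.5/3.85)^(2/5) = 238 K.

T₂ ≈ 238 K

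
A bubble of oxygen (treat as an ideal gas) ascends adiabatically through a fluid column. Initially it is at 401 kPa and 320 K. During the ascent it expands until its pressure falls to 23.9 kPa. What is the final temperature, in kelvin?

T₂ ≈ 143 K

Along an adiabat T P^((1−γ)/γ) is constant, so T₂ = T₁ (P₂/P₁)^((γ−1)/γ).
For a diatomic ideal gas γ = 7/5, so (γ−1)/γ = 2/7.
T₂ = 320 × (23.9/401)^(2/7) = 143 K.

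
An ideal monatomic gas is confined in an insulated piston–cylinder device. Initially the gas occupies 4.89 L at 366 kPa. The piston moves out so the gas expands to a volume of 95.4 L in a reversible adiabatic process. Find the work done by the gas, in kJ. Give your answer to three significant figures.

W ≈ 2.31 kJ

γ = 5/3 for a monatomic ideal gas.
P₂ = P₁(V₁/V₂)^γ = 366×(4.89/95.4)^(5/3) = 2.589 kPa.
For a reversible adiabat, W_by_gas = (P₁V₁ − P₂V₂)/(γ−1).
W_by = (366000×0.00489 − 2589×0.0954) / (2/3) = 2314 J.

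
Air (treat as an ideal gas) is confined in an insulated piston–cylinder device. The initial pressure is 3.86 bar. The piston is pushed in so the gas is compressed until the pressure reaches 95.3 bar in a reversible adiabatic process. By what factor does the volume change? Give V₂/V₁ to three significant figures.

From PV^γ = const, V₂/V₁ = (P₁/P₂)^(1/γ).
For a diatomic ideal gas γ = 7/5.
V₂/V₁ = (3.86/95.3)^(5/7) = 0.1012.

V₂/V₁ ≈ 0.101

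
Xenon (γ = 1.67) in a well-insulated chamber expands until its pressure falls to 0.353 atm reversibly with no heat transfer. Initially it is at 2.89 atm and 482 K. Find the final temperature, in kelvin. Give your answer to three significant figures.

T₂ ≈ 207 K

Along an adiabat T P^((1−γ)/γ) is constant, so T₂ = T₁ (P₂/P₁)^((γ−1)/γ).
T₂ = 482 × (0.353/2.89)^(0.401) = 207.4 K.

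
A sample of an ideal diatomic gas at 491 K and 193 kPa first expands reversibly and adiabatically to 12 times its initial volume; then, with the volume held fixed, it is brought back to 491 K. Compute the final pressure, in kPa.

For a diatomic ideal gas γ = 7/5.
Adiabatic step (PV^γ = const): P₂ = 193×(1/12)^(7/5) = 5.953 kPa; T₂ = 491×(1/12)^(2/5) = 181.7 K.
Isochoric: P₃ = P₂(T₃/T₂) = 5.953 × (491/181.7) = 16.08 kPa.

P₃ ≈ 16.1 kPa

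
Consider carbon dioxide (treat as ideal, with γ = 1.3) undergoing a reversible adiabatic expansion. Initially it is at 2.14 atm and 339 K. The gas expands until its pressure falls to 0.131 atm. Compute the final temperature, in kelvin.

T₂ ≈ 178 K

Along an adiabat T P^((1−γ)/γ) is constant, so T₂ = T₁ (P₂/P₁)^((γ−1)/γ).
T₂ = 339 × (0.131/2.14)^(0.231) = 177.9 K.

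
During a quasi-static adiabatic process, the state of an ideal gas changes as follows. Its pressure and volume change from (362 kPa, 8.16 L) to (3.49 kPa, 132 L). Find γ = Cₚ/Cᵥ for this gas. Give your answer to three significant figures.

γ ≈ 1.67

PV^γ = const ⇒ γ = ln(P₂/P₁) / ln(V₁/V₂).
γ = ln(3.49/362) / ln(8.16/132) = 1.668.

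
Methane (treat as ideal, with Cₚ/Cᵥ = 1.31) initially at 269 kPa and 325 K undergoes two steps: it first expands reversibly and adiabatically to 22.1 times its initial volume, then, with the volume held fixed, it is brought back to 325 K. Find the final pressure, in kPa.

P₃ ≈ 12.2 kPa

Adiabatic step (PV^γ = const): P₂ = 269×(1/22.1)^(1.31) = 4.662 kPa; T₂ = 325×(1/22.1)^(0.31) = 124.5 K.
Isochoric: P₃ = P₂(T₃/T₂) = 4.662 × (325/124.5) = 12.17 kPa.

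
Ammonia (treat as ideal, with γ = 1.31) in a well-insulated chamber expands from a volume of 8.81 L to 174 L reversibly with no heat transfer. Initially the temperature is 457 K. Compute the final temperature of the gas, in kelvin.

Adiabatic: T₁V₁^(γ−1) = T₂V₂^(γ−1) ⇒ T₂ = T₁ (V₁/V₂)^(γ−1).
T₂ = 457 × (8.81/174)^(0.31) = 181.3 K.

T₂ ≈ 181 K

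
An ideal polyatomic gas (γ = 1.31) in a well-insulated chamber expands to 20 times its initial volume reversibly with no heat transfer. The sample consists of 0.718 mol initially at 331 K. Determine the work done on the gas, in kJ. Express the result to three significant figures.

W ≈ -3.86 kJ

Adiabatic: T₁V₁^(γ−1) = T₂V₂^(γ−1) ⇒ T₂ = T₁ (V₁/V₂)^(γ−1).
T₂ = 331 × (1/20)^(0.31) = 130.8 K.
Q = 0, so ΔU = W_on_gas = nCᵥΔT with Cᵥ = R/(γ−1) = 26.82 J/(mol·K).
ΔU = 0.718 × 26.82 × (130.8 − 331) = -3856 J.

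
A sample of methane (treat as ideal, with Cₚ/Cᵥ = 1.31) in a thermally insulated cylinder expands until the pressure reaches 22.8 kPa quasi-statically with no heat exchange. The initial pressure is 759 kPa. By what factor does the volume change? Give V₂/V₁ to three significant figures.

From PV^γ = const, V₂/V₁ = (P₁/P₂)^(1/γ).
V₂/V₁ = (759/22.8)^(0.763) = 14.52.

V₂/V₁ ≈ 14.5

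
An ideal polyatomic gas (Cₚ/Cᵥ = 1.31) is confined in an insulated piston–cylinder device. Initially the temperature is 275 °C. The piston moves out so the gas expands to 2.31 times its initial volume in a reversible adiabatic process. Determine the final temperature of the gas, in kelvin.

For a reversible adiabat TV^(γ−1) is constant, so T₂ = T₁ (V₁/V₂)^(γ−1).
T₁ = 275 °C = 548.1 K.
T₂ = 548.1 × (1/2.31)^(0.31) = 422.8 K.

T₂ ≈ 423 K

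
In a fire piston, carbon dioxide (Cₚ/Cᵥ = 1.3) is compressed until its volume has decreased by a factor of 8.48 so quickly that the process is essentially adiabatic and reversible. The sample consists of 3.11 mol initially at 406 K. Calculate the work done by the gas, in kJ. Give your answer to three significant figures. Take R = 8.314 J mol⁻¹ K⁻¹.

W ≈ -31.5 kJ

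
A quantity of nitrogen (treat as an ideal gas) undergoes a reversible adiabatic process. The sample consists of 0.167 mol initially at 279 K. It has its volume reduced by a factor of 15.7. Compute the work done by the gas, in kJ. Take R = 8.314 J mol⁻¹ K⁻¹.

W ≈ -1.95 kJ

For a reversible adiabat TV^(γ−1) is constant, so T₂ = T₁ (V₁/V₂)^(γ−1).
γ = 7/5 for a diatomic ideal gas, so γ−1 = 2/5.
T₂ = 279 × 15.7^(2/5) = 839.4 K.
Q = 0, so ΔU = W_on_gas = nCᵥΔT with Cᵥ = R/(γ−1) = 20.79 J/(mol·K).
ΔU = 0.167 × 20.79 × (839.4 − 279) = 1945 J.
Work done by the gas = −ΔU = -1945 J.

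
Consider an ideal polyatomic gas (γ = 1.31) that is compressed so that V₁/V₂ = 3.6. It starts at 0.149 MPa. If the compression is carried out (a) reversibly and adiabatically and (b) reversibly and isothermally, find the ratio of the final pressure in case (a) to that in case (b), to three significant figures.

Isothermal: P_b = P₁(V₁/V₂) = 0.149×3.6.
Adiabatic: P_a = P₁(V₁/V₂)^γ = 0.149×3.6^(1.31).
P_a/P_b = (V₁/V₂)^(γ−1) = 3.6^(0.31) = 1.487.

P_adiabatic / P_isothermal ≈ 1.49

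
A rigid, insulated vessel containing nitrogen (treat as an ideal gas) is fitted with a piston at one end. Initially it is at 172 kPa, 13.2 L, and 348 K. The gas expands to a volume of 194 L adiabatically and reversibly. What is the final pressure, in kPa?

Since PV^γ is constant along a reversible adiabat, P₂ = P₁ (V₁/V₂)^γ.
γ = 7/5 for a diatomic ideal gas.
P₂ = 172 × (13.2/194)^(7/5) = 3.994 kPa.

P₂ ≈ 3.99 kPa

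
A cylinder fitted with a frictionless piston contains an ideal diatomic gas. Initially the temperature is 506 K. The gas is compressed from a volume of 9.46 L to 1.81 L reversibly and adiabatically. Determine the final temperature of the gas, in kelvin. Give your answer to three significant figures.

T₂ ≈ 980 K

Adiabatic: T₁V₁^(γ−1) = T₂V₂^(γ−1) ⇒ T₂ = T₁ (V₁/V₂)^(γ−1).
For a diatomic ideal gas γ = 7/5, so γ−1 = 2/5.
T₂ = 506 × (9.46/1.81)^(2/5) = 980.5 K.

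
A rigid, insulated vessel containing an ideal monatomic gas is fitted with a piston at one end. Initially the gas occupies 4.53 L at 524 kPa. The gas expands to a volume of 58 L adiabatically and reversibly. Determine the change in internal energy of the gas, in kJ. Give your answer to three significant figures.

ΔU ≈ -2.91 kJ

γ = 5/3 for a monatomic ideal gas.
P₂ = P₁(V₁/V₂)^γ = 524×(4.53/58)^(5/3) = 7.478 kPa.
For a reversible adiabat, W_by_gas = (P₁V₁ − P₂V₂)/(γ−1).
W_by = (524000×0.00453 − 7478×0.058) / (2/3) = 2910 J.
Q = 0 ⇒ ΔU = −W_by = -2910 J.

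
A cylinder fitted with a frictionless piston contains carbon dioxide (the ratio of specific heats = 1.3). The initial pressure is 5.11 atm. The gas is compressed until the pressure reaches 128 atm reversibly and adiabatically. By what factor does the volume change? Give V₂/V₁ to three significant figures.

V₂/V₁ ≈ 0.0839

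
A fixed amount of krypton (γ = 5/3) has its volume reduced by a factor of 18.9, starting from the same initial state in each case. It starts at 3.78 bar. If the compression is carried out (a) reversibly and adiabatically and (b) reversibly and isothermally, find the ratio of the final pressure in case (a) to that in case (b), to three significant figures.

Isothermal: P_b = P₁(V₁/V₂) = 3.78×18.9.
Adiabatic: P_a = P₁(V₁/V₂)^γ = 3.78×18.9^(5/3).
P_a/P_b = (V₁/V₂)^(γ−1) = 18.9^(2/3) = 7.095.

P_adiabatic / P_isothermal ≈ 7.10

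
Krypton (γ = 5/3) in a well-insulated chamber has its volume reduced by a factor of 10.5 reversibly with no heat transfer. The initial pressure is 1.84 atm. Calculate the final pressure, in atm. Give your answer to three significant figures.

P₂ ≈ 92.6 atm

Adiabatic: P₁V₁^γ = P₂V₂^γ ⇒ P₂ = P₁ (V₁/V₂)^γ.
P₂ = 1.84 × 10.5^(5/3) = 92.64 atm.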